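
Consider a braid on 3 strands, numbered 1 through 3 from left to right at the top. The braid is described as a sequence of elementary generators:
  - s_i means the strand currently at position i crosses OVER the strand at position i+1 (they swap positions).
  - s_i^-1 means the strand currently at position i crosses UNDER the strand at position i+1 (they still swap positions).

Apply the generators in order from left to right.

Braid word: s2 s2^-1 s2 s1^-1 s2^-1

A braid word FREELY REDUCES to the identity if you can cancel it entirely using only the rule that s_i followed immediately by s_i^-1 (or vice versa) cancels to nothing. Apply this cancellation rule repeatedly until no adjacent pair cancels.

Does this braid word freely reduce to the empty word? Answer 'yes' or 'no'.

Gen 1 (s2): push. Stack: [s2]
Gen 2 (s2^-1): cancels prior s2. Stack: []
Gen 3 (s2): push. Stack: [s2]
Gen 4 (s1^-1): push. Stack: [s2 s1^-1]
Gen 5 (s2^-1): push. Stack: [s2 s1^-1 s2^-1]
Reduced word: s2 s1^-1 s2^-1

Answer: no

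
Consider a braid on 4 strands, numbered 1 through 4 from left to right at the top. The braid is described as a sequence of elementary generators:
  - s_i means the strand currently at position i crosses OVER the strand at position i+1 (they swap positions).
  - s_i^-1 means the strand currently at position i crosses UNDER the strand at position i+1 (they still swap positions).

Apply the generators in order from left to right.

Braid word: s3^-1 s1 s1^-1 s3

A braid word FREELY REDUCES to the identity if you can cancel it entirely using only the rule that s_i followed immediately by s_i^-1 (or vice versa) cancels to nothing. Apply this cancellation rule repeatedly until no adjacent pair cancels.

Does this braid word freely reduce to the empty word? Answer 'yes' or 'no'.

Gen 1 (s3^-1): push. Stack: [s3^-1]
Gen 2 (s1): push. Stack: [s3^-1 s1]
Gen 3 (s1^-1): cancels prior s1. Stack: [s3^-1]
Gen 4 (s3): cancels prior s3^-1. Stack: []
Reduced word: (empty)

Answer: yes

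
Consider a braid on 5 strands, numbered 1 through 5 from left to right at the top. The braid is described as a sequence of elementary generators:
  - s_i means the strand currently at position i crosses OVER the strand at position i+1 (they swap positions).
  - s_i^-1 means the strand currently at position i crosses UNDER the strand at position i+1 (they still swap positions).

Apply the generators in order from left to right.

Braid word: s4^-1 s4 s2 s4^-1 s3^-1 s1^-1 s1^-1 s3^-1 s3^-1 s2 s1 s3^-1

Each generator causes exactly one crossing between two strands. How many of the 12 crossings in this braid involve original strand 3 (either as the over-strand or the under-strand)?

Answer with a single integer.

Answer: 5

Derivation:
Gen 1: crossing 4x5. Involves strand 3? no. Count so far: 0
Gen 2: crossing 5x4. Involves strand 3? no. Count so far: 0
Gen 3: crossing 2x3. Involves strand 3? yes. Count so far: 1
Gen 4: crossing 4x5. Involves strand 3? no. Count so far: 1
Gen 5: crossing 2x5. Involves strand 3? no. Count so far: 1
Gen 6: crossing 1x3. Involves strand 3? yes. Count so far: 2
Gen 7: crossing 3x1. Involves strand 3? yes. Count so far: 3
Gen 8: crossing 5x2. Involves strand 3? no. Count so far: 3
Gen 9: crossing 2x5. Involves strand 3? no. Count so far: 3
Gen 10: crossing 3x5. Involves strand 3? yes. Count so far: 4
Gen 11: crossing 1x5. Involves strand 3? no. Count so far: 4
Gen 12: crossing 3x2. Involves strand 3? yes. Count so far: 5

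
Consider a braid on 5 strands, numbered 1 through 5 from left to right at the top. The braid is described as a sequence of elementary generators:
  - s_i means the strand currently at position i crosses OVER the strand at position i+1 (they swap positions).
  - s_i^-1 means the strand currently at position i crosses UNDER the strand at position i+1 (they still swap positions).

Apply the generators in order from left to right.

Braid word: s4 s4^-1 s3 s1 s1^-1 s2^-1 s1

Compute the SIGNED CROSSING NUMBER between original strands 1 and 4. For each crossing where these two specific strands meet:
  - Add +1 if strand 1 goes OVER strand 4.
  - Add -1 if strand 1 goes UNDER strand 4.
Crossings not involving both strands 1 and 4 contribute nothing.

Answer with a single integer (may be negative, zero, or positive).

Answer: 1

Derivation:
Gen 1: crossing 4x5. Both 1&4? no. Sum: 0
Gen 2: crossing 5x4. Both 1&4? no. Sum: 0
Gen 3: crossing 3x4. Both 1&4? no. Sum: 0
Gen 4: crossing 1x2. Both 1&4? no. Sum: 0
Gen 5: crossing 2x1. Both 1&4? no. Sum: 0
Gen 6: crossing 2x4. Both 1&4? no. Sum: 0
Gen 7: 1 over 4. Both 1&4? yes. Contrib: +1. Sum: 1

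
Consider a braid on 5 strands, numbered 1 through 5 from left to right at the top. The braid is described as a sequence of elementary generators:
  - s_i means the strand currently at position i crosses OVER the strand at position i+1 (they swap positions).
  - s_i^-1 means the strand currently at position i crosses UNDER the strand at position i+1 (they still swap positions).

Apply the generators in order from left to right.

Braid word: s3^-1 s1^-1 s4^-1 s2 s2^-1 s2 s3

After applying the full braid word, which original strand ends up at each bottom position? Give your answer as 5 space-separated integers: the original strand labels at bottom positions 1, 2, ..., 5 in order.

Answer: 2 4 5 1 3

Derivation:
Gen 1 (s3^-1): strand 3 crosses under strand 4. Perm now: [1 2 4 3 5]
Gen 2 (s1^-1): strand 1 crosses under strand 2. Perm now: [2 1 4 3 5]
Gen 3 (s4^-1): strand 3 crosses under strand 5. Perm now: [2 1 4 5 3]
Gen 4 (s2): strand 1 crosses over strand 4. Perm now: [2 4 1 5 3]
Gen 5 (s2^-1): strand 4 crosses under strand 1. Perm now: [2 1 4 5 3]
Gen 6 (s2): strand 1 crosses over strand 4. Perm now: [2 4 1 5 3]
Gen 7 (s3): strand 1 crosses over strand 5. Perm now: [2 4 5 1 3]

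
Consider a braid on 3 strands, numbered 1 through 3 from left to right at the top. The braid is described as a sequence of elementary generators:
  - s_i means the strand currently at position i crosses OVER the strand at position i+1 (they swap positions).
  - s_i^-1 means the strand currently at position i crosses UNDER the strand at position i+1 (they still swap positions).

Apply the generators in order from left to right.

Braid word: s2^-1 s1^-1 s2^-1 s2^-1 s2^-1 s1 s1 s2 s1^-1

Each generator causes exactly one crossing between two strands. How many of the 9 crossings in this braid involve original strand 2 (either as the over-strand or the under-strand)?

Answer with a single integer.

Gen 1: crossing 2x3. Involves strand 2? yes. Count so far: 1
Gen 2: crossing 1x3. Involves strand 2? no. Count so far: 1
Gen 3: crossing 1x2. Involves strand 2? yes. Count so far: 2
Gen 4: crossing 2x1. Involves strand 2? yes. Count so far: 3
Gen 5: crossing 1x2. Involves strand 2? yes. Count so far: 4
Gen 6: crossing 3x2. Involves strand 2? yes. Count so far: 5
Gen 7: crossing 2x3. Involves strand 2? yes. Count so far: 6
Gen 8: crossing 2x1. Involves strand 2? yes. Count so far: 7
Gen 9: crossing 3x1. Involves strand 2? no. Count so far: 7

Answer: 7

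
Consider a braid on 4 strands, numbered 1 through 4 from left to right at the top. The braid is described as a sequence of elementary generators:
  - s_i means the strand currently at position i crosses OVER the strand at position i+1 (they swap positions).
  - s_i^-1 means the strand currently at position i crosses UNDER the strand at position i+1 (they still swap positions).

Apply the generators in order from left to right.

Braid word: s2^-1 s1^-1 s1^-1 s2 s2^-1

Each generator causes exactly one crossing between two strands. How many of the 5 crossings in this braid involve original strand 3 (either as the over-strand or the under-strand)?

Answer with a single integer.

Gen 1: crossing 2x3. Involves strand 3? yes. Count so far: 1
Gen 2: crossing 1x3. Involves strand 3? yes. Count so far: 2
Gen 3: crossing 3x1. Involves strand 3? yes. Count so far: 3
Gen 4: crossing 3x2. Involves strand 3? yes. Count so far: 4
Gen 5: crossing 2x3. Involves strand 3? yes. Count so far: 5

Answer: 5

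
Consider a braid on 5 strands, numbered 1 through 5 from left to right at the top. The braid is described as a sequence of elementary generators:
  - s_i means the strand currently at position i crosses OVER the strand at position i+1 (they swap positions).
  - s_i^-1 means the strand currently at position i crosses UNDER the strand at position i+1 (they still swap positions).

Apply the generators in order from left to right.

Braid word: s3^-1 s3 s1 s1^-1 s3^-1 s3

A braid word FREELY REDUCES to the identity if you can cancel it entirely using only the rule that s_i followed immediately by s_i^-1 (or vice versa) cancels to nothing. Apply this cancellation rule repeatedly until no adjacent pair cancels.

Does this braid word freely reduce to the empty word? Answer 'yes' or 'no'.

Answer: yes

Derivation:
Gen 1 (s3^-1): push. Stack: [s3^-1]
Gen 2 (s3): cancels prior s3^-1. Stack: []
Gen 3 (s1): push. Stack: [s1]
Gen 4 (s1^-1): cancels prior s1. Stack: []
Gen 5 (s3^-1): push. Stack: [s3^-1]
Gen 6 (s3): cancels prior s3^-1. Stack: []
Reduced word: (empty)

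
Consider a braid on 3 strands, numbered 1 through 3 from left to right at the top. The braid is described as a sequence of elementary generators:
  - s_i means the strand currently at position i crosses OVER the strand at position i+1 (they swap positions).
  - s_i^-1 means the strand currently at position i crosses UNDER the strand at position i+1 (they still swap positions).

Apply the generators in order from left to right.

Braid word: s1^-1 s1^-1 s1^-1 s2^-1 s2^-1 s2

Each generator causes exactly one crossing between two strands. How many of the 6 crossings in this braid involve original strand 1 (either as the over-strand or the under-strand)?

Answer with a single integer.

Gen 1: crossing 1x2. Involves strand 1? yes. Count so far: 1
Gen 2: crossing 2x1. Involves strand 1? yes. Count so far: 2
Gen 3: crossing 1x2. Involves strand 1? yes. Count so far: 3
Gen 4: crossing 1x3. Involves strand 1? yes. Count so far: 4
Gen 5: crossing 3x1. Involves strand 1? yes. Count so far: 5
Gen 6: crossing 1x3. Involves strand 1? yes. Count so far: 6

Answer: 6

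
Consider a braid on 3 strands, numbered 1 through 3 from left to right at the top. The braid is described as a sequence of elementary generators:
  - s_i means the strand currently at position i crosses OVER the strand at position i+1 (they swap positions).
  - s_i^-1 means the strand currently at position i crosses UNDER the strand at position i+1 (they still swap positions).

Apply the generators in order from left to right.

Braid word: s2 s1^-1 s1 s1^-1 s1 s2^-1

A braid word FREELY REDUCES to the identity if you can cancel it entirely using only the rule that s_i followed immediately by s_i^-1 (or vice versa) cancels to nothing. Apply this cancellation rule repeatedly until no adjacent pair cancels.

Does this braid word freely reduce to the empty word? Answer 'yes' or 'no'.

Gen 1 (s2): push. Stack: [s2]
Gen 2 (s1^-1): push. Stack: [s2 s1^-1]
Gen 3 (s1): cancels prior s1^-1. Stack: [s2]
Gen 4 (s1^-1): push. Stack: [s2 s1^-1]
Gen 5 (s1): cancels prior s1^-1. Stack: [s2]
Gen 6 (s2^-1): cancels prior s2. Stack: []
Reduced word: (empty)

Answer: yes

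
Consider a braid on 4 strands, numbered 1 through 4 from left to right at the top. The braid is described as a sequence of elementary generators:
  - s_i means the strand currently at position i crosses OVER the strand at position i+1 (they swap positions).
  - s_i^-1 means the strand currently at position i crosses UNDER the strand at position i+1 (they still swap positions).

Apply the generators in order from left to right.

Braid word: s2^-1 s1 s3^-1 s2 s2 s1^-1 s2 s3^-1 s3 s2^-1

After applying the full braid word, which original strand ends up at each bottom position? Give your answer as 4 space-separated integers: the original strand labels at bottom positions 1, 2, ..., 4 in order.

Answer: 1 3 4 2

Derivation:
Gen 1 (s2^-1): strand 2 crosses under strand 3. Perm now: [1 3 2 4]
Gen 2 (s1): strand 1 crosses over strand 3. Perm now: [3 1 2 4]
Gen 3 (s3^-1): strand 2 crosses under strand 4. Perm now: [3 1 4 2]
Gen 4 (s2): strand 1 crosses over strand 4. Perm now: [3 4 1 2]
Gen 5 (s2): strand 4 crosses over strand 1. Perm now: [3 1 4 2]
Gen 6 (s1^-1): strand 3 crosses under strand 1. Perm now: [1 3 4 2]
Gen 7 (s2): strand 3 crosses over strand 4. Perm now: [1 4 3 2]
Gen 8 (s3^-1): strand 3 crosses under strand 2. Perm now: [1 4 2 3]
Gen 9 (s3): strand 2 crosses over strand 3. Perm now: [1 4 3 2]
Gen 10 (s2^-1): strand 4 crosses under strand 3. Perm now: [1 3 4 2]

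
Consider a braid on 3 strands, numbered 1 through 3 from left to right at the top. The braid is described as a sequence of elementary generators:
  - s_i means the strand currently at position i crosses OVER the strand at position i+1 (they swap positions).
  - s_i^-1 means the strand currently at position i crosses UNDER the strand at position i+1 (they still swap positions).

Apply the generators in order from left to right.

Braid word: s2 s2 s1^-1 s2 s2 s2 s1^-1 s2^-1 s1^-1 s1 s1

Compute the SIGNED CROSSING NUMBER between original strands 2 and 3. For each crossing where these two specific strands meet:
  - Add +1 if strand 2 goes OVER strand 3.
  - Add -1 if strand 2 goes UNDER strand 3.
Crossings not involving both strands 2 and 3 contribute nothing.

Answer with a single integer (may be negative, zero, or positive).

Answer: -1

Derivation:
Gen 1: 2 over 3. Both 2&3? yes. Contrib: +1. Sum: 1
Gen 2: 3 over 2. Both 2&3? yes. Contrib: -1. Sum: 0
Gen 3: crossing 1x2. Both 2&3? no. Sum: 0
Gen 4: crossing 1x3. Both 2&3? no. Sum: 0
Gen 5: crossing 3x1. Both 2&3? no. Sum: 0
Gen 6: crossing 1x3. Both 2&3? no. Sum: 0
Gen 7: 2 under 3. Both 2&3? yes. Contrib: -1. Sum: -1
Gen 8: crossing 2x1. Both 2&3? no. Sum: -1
Gen 9: crossing 3x1. Both 2&3? no. Sum: -1
Gen 10: crossing 1x3. Both 2&3? no. Sum: -1
Gen 11: crossing 3x1. Both 2&3? no. Sum: -1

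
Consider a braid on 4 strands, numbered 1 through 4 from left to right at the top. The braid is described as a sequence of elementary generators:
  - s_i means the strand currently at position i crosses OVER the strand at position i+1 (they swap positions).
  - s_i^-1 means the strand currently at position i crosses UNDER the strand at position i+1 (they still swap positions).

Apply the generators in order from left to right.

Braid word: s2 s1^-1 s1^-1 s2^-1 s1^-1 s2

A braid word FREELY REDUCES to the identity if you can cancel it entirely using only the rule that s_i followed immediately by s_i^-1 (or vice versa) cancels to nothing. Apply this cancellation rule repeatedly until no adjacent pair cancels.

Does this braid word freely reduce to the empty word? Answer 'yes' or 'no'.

Answer: no

Derivation:
Gen 1 (s2): push. Stack: [s2]
Gen 2 (s1^-1): push. Stack: [s2 s1^-1]
Gen 3 (s1^-1): push. Stack: [s2 s1^-1 s1^-1]
Gen 4 (s2^-1): push. Stack: [s2 s1^-1 s1^-1 s2^-1]
Gen 5 (s1^-1): push. Stack: [s2 s1^-1 s1^-1 s2^-1 s1^-1]
Gen 6 (s2): push. Stack: [s2 s1^-1 s1^-1 s2^-1 s1^-1 s2]
Reduced word: s2 s1^-1 s1^-1 s2^-1 s1^-1 s2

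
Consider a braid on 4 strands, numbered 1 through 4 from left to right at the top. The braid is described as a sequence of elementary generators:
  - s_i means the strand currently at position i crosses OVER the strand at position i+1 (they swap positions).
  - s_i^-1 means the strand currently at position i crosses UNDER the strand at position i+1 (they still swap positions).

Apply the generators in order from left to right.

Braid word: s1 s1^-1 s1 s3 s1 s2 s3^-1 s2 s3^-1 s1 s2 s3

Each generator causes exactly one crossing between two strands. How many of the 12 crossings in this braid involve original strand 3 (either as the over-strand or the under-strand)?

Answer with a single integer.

Answer: 4

Derivation:
Gen 1: crossing 1x2. Involves strand 3? no. Count so far: 0
Gen 2: crossing 2x1. Involves strand 3? no. Count so far: 0
Gen 3: crossing 1x2. Involves strand 3? no. Count so far: 0
Gen 4: crossing 3x4. Involves strand 3? yes. Count so far: 1
Gen 5: crossing 2x1. Involves strand 3? no. Count so far: 1
Gen 6: crossing 2x4. Involves strand 3? no. Count so far: 1
Gen 7: crossing 2x3. Involves strand 3? yes. Count so far: 2
Gen 8: crossing 4x3. Involves strand 3? yes. Count so far: 3
Gen 9: crossing 4x2. Involves strand 3? no. Count so far: 3
Gen 10: crossing 1x3. Involves strand 3? yes. Count so far: 4
Gen 11: crossing 1x2. Involves strand 3? no. Count so far: 4
Gen 12: crossing 1x4. Involves strand 3? no. Count so far: 4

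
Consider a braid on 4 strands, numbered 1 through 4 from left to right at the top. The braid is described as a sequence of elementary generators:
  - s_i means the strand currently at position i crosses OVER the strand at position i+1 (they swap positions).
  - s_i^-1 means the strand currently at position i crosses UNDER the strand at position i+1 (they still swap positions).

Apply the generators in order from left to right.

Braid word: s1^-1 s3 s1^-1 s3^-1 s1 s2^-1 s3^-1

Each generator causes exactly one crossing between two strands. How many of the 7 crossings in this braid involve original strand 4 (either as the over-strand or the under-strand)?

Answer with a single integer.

Answer: 3

Derivation:
Gen 1: crossing 1x2. Involves strand 4? no. Count so far: 0
Gen 2: crossing 3x4. Involves strand 4? yes. Count so far: 1
Gen 3: crossing 2x1. Involves strand 4? no. Count so far: 1
Gen 4: crossing 4x3. Involves strand 4? yes. Count so far: 2
Gen 5: crossing 1x2. Involves strand 4? no. Count so far: 2
Gen 6: crossing 1x3. Involves strand 4? no. Count so far: 2
Gen 7: crossing 1x4. Involves strand 4? yes. Count so far: 3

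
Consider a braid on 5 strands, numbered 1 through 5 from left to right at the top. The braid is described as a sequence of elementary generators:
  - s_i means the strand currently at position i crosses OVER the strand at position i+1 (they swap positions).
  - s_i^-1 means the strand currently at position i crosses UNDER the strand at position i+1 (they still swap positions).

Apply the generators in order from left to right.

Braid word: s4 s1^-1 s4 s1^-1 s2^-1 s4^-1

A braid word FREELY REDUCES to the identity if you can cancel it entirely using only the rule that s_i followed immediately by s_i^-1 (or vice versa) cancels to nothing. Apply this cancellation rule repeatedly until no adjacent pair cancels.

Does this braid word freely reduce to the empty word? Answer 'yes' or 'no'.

Answer: no

Derivation:
Gen 1 (s4): push. Stack: [s4]
Gen 2 (s1^-1): push. Stack: [s4 s1^-1]
Gen 3 (s4): push. Stack: [s4 s1^-1 s4]
Gen 4 (s1^-1): push. Stack: [s4 s1^-1 s4 s1^-1]
Gen 5 (s2^-1): push. Stack: [s4 s1^-1 s4 s1^-1 s2^-1]
Gen 6 (s4^-1): push. Stack: [s4 s1^-1 s4 s1^-1 s2^-1 s4^-1]
Reduced word: s4 s1^-1 s4 s1^-1 s2^-1 s4^-1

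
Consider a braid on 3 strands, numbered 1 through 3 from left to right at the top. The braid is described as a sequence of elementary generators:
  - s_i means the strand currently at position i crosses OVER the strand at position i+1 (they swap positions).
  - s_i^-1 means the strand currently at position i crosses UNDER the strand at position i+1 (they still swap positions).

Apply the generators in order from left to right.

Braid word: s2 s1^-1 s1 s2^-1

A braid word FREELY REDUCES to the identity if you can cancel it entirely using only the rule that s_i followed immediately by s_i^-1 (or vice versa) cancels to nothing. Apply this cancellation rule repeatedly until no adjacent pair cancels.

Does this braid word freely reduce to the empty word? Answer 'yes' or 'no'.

Gen 1 (s2): push. Stack: [s2]
Gen 2 (s1^-1): push. Stack: [s2 s1^-1]
Gen 3 (s1): cancels prior s1^-1. Stack: [s2]
Gen 4 (s2^-1): cancels prior s2. Stack: []
Reduced word: (empty)

Answer: yes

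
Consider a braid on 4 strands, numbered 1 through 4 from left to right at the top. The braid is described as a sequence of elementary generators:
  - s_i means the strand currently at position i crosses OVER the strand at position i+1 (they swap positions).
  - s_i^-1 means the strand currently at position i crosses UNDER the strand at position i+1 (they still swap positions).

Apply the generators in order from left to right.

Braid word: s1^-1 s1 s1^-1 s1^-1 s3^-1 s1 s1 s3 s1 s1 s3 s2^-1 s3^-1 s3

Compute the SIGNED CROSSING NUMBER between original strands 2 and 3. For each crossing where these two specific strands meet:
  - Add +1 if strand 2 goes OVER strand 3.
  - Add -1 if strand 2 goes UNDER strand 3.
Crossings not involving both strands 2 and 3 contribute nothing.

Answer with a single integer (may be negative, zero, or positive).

Gen 1: crossing 1x2. Both 2&3? no. Sum: 0
Gen 2: crossing 2x1. Both 2&3? no. Sum: 0
Gen 3: crossing 1x2. Both 2&3? no. Sum: 0
Gen 4: crossing 2x1. Both 2&3? no. Sum: 0
Gen 5: crossing 3x4. Both 2&3? no. Sum: 0
Gen 6: crossing 1x2. Both 2&3? no. Sum: 0
Gen 7: crossing 2x1. Both 2&3? no. Sum: 0
Gen 8: crossing 4x3. Both 2&3? no. Sum: 0
Gen 9: crossing 1x2. Both 2&3? no. Sum: 0
Gen 10: crossing 2x1. Both 2&3? no. Sum: 0
Gen 11: crossing 3x4. Both 2&3? no. Sum: 0
Gen 12: crossing 2x4. Both 2&3? no. Sum: 0
Gen 13: 2 under 3. Both 2&3? yes. Contrib: -1. Sum: -1
Gen 14: 3 over 2. Both 2&3? yes. Contrib: -1. Sum: -2

Answer: -2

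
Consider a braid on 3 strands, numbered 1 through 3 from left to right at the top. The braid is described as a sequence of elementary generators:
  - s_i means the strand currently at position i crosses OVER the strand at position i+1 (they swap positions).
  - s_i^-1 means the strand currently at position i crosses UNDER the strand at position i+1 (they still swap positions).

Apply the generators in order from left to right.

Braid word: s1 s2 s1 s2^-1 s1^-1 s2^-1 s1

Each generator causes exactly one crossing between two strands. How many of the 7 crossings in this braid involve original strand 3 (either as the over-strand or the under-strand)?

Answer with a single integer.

Gen 1: crossing 1x2. Involves strand 3? no. Count so far: 0
Gen 2: crossing 1x3. Involves strand 3? yes. Count so far: 1
Gen 3: crossing 2x3. Involves strand 3? yes. Count so far: 2
Gen 4: crossing 2x1. Involves strand 3? no. Count so far: 2
Gen 5: crossing 3x1. Involves strand 3? yes. Count so far: 3
Gen 6: crossing 3x2. Involves strand 3? yes. Count so far: 4
Gen 7: crossing 1x2. Involves strand 3? no. Count so far: 4

Answer: 4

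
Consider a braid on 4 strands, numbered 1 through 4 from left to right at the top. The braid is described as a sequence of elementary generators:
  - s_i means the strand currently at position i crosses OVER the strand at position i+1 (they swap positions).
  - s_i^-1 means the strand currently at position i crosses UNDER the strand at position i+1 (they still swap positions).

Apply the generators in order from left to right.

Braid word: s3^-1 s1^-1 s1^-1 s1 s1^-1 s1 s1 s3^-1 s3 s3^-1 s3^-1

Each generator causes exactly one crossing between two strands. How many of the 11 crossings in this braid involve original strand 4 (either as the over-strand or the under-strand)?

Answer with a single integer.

Answer: 5

Derivation:
Gen 1: crossing 3x4. Involves strand 4? yes. Count so far: 1
Gen 2: crossing 1x2. Involves strand 4? no. Count so far: 1
Gen 3: crossing 2x1. Involves strand 4? no. Count so far: 1
Gen 4: crossing 1x2. Involves strand 4? no. Count so far: 1
Gen 5: crossing 2x1. Involves strand 4? no. Count so far: 1
Gen 6: crossing 1x2. Involves strand 4? no. Count so far: 1
Gen 7: crossing 2x1. Involves strand 4? no. Count so far: 1
Gen 8: crossing 4x3. Involves strand 4? yes. Count so far: 2
Gen 9: crossing 3x4. Involves strand 4? yes. Count so far: 3
Gen 10: crossing 4x3. Involves strand 4? yes. Count so far: 4
Gen 11: crossing 3x4. Involves strand 4? yes. Count so far: 5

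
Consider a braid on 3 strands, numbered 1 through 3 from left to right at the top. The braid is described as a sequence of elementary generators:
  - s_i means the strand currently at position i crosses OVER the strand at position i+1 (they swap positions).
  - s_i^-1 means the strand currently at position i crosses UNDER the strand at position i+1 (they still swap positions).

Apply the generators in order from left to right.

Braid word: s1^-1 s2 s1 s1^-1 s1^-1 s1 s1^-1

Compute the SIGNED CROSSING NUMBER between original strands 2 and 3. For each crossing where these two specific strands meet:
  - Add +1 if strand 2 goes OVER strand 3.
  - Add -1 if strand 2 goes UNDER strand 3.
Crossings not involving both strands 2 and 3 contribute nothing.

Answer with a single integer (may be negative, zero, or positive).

Answer: -1

Derivation:
Gen 1: crossing 1x2. Both 2&3? no. Sum: 0
Gen 2: crossing 1x3. Both 2&3? no. Sum: 0
Gen 3: 2 over 3. Both 2&3? yes. Contrib: +1. Sum: 1
Gen 4: 3 under 2. Both 2&3? yes. Contrib: +1. Sum: 2
Gen 5: 2 under 3. Both 2&3? yes. Contrib: -1. Sum: 1
Gen 6: 3 over 2. Both 2&3? yes. Contrib: -1. Sum: 0
Gen 7: 2 under 3. Both 2&3? yes. Contrib: -1. Sum: -1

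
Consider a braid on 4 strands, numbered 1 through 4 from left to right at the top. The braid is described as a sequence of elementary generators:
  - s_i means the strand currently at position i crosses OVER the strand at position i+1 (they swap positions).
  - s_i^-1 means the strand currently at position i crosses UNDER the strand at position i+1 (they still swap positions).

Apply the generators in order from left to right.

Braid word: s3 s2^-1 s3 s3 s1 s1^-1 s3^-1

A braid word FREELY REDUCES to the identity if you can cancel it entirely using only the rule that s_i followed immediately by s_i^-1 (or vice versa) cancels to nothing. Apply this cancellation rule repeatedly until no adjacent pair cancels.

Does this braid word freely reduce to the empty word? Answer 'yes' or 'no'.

Answer: no

Derivation:
Gen 1 (s3): push. Stack: [s3]
Gen 2 (s2^-1): push. Stack: [s3 s2^-1]
Gen 3 (s3): push. Stack: [s3 s2^-1 s3]
Gen 4 (s3): push. Stack: [s3 s2^-1 s3 s3]
Gen 5 (s1): push. Stack: [s3 s2^-1 s3 s3 s1]
Gen 6 (s1^-1): cancels prior s1. Stack: [s3 s2^-1 s3 s3]
Gen 7 (s3^-1): cancels prior s3. Stack: [s3 s2^-1 s3]
Reduced word: s3 s2^-1 s3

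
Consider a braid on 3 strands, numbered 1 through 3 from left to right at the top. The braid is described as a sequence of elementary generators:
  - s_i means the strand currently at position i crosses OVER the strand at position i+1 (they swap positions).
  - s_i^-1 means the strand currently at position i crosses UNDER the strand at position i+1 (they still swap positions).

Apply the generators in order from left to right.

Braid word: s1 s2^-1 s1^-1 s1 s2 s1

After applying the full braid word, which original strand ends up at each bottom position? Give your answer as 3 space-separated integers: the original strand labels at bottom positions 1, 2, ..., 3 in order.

Gen 1 (s1): strand 1 crosses over strand 2. Perm now: [2 1 3]
Gen 2 (s2^-1): strand 1 crosses under strand 3. Perm now: [2 3 1]
Gen 3 (s1^-1): strand 2 crosses under strand 3. Perm now: [3 2 1]
Gen 4 (s1): strand 3 crosses over strand 2. Perm now: [2 3 1]
Gen 5 (s2): strand 3 crosses over strand 1. Perm now: [2 1 3]
Gen 6 (s1): strand 2 crosses over strand 1. Perm now: [1 2 3]

Answer: 1 2 3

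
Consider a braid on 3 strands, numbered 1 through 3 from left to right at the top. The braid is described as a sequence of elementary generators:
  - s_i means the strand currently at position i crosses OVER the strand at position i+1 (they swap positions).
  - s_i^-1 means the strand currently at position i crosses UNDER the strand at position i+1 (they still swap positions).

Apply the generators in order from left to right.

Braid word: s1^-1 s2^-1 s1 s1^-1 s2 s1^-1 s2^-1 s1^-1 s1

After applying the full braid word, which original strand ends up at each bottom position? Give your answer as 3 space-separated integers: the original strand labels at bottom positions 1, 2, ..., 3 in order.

Answer: 1 3 2

Derivation:
Gen 1 (s1^-1): strand 1 crosses under strand 2. Perm now: [2 1 3]
Gen 2 (s2^-1): strand 1 crosses under strand 3. Perm now: [2 3 1]
Gen 3 (s1): strand 2 crosses over strand 3. Perm now: [3 2 1]
Gen 4 (s1^-1): strand 3 crosses under strand 2. Perm now: [2 3 1]
Gen 5 (s2): strand 3 crosses over strand 1. Perm now: [2 1 3]
Gen 6 (s1^-1): strand 2 crosses under strand 1. Perm now: [1 2 3]
Gen 7 (s2^-1): strand 2 crosses under strand 3. Perm now: [1 3 2]
Gen 8 (s1^-1): strand 1 crosses under strand 3. Perm now: [3 1 2]
Gen 9 (s1): strand 3 crosses over strand 1. Perm now: [1 3 2]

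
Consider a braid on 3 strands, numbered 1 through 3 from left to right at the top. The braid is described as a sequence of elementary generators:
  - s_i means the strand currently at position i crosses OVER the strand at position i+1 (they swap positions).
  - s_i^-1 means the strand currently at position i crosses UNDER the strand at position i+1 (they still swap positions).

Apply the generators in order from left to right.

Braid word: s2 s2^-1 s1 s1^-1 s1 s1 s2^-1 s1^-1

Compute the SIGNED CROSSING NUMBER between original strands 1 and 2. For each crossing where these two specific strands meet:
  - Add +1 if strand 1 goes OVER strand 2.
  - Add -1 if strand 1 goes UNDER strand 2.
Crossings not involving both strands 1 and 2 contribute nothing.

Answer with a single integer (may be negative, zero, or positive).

Answer: 2

Derivation:
Gen 1: crossing 2x3. Both 1&2? no. Sum: 0
Gen 2: crossing 3x2. Both 1&2? no. Sum: 0
Gen 3: 1 over 2. Both 1&2? yes. Contrib: +1. Sum: 1
Gen 4: 2 under 1. Both 1&2? yes. Contrib: +1. Sum: 2
Gen 5: 1 over 2. Both 1&2? yes. Contrib: +1. Sum: 3
Gen 6: 2 over 1. Both 1&2? yes. Contrib: -1. Sum: 2
Gen 7: crossing 2x3. Both 1&2? no. Sum: 2
Gen 8: crossing 1x3. Both 1&2? no. Sum: 2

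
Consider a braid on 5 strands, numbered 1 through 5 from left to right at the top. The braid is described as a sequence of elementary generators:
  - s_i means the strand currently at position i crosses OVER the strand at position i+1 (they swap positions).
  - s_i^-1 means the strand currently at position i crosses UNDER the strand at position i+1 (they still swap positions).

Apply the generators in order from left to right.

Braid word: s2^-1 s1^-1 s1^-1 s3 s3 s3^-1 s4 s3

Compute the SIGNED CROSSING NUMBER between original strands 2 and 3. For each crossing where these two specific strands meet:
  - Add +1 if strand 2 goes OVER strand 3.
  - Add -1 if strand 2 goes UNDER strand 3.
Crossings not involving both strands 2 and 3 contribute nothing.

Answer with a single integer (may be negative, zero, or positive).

Answer: -1

Derivation:
Gen 1: 2 under 3. Both 2&3? yes. Contrib: -1. Sum: -1
Gen 2: crossing 1x3. Both 2&3? no. Sum: -1
Gen 3: crossing 3x1. Both 2&3? no. Sum: -1
Gen 4: crossing 2x4. Both 2&3? no. Sum: -1
Gen 5: crossing 4x2. Both 2&3? no. Sum: -1
Gen 6: crossing 2x4. Both 2&3? no. Sum: -1
Gen 7: crossing 2x5. Both 2&3? no. Sum: -1
Gen 8: crossing 4x5. Both 2&3? no. Sum: -1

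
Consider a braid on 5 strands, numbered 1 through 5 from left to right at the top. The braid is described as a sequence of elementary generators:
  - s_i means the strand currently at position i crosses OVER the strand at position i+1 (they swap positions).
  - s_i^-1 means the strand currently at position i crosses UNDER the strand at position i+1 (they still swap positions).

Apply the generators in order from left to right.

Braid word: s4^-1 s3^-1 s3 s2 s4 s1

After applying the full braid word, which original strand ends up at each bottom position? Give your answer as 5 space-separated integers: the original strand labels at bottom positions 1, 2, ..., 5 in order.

Gen 1 (s4^-1): strand 4 crosses under strand 5. Perm now: [1 2 3 5 4]
Gen 2 (s3^-1): strand 3 crosses under strand 5. Perm now: [1 2 5 3 4]
Gen 3 (s3): strand 5 crosses over strand 3. Perm now: [1 2 3 5 4]
Gen 4 (s2): strand 2 crosses over strand 3. Perm now: [1 3 2 5 4]
Gen 5 (s4): strand 5 crosses over strand 4. Perm now: [1 3 2 4 5]
Gen 6 (s1): strand 1 crosses over strand 3. Perm now: [3 1 2 4 5]

Answer: 3 1 2 4 5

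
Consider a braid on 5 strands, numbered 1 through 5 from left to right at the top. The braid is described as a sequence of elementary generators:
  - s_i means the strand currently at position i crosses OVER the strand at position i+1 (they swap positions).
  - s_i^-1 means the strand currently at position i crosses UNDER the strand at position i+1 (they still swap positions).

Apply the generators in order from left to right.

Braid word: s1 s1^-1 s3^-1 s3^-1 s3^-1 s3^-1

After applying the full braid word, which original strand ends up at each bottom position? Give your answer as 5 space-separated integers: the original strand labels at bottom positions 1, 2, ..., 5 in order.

Answer: 1 2 3 4 5

Derivation:
Gen 1 (s1): strand 1 crosses over strand 2. Perm now: [2 1 3 4 5]
Gen 2 (s1^-1): strand 2 crosses under strand 1. Perm now: [1 2 3 4 5]
Gen 3 (s3^-1): strand 3 crosses under strand 4. Perm now: [1 2 4 3 5]
Gen 4 (s3^-1): strand 4 crosses under strand 3. Perm now: [1 2 3 4 5]
Gen 5 (s3^-1): strand 3 crosses under strand 4. Perm now: [1 2 4 3 5]
Gen 6 (s3^-1): strand 4 crosses under strand 3. Perm now: [1 2 3 4 5]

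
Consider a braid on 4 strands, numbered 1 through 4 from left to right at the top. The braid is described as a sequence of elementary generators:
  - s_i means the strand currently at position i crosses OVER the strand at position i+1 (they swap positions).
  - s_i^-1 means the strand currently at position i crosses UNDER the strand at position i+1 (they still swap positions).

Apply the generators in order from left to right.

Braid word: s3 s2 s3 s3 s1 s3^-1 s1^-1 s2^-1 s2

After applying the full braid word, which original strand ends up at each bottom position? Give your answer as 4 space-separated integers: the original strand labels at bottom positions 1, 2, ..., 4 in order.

Answer: 1 4 3 2

Derivation:
Gen 1 (s3): strand 3 crosses over strand 4. Perm now: [1 2 4 3]
Gen 2 (s2): strand 2 crosses over strand 4. Perm now: [1 4 2 3]
Gen 3 (s3): strand 2 crosses over strand 3. Perm now: [1 4 3 2]
Gen 4 (s3): strand 3 crosses over strand 2. Perm now: [1 4 2 3]
Gen 5 (s1): strand 1 crosses over strand 4. Perm now: [4 1 2 3]
Gen 6 (s3^-1): strand 2 crosses under strand 3. Perm now: [4 1 3 2]
Gen 7 (s1^-1): strand 4 crosses under strand 1. Perm now: [1 4 3 2]
Gen 8 (s2^-1): strand 4 crosses under strand 3. Perm now: [1 3 4 2]
Gen 9 (s2): strand 3 crosses over strand 4. Perm now: [1 4 3 2]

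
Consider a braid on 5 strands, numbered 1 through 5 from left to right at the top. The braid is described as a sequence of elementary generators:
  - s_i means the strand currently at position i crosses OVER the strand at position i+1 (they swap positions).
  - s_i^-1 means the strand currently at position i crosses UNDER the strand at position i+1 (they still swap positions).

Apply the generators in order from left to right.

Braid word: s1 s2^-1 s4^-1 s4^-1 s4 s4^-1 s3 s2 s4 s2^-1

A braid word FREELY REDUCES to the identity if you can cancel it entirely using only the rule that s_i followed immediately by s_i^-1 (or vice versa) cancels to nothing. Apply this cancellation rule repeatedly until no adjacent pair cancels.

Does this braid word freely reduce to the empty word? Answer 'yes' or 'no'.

Gen 1 (s1): push. Stack: [s1]
Gen 2 (s2^-1): push. Stack: [s1 s2^-1]
Gen 3 (s4^-1): push. Stack: [s1 s2^-1 s4^-1]
Gen 4 (s4^-1): push. Stack: [s1 s2^-1 s4^-1 s4^-1]
Gen 5 (s4): cancels prior s4^-1. Stack: [s1 s2^-1 s4^-1]
Gen 6 (s4^-1): push. Stack: [s1 s2^-1 s4^-1 s4^-1]
Gen 7 (s3): push. Stack: [s1 s2^-1 s4^-1 s4^-1 s3]
Gen 8 (s2): push. Stack: [s1 s2^-1 s4^-1 s4^-1 s3 s2]
Gen 9 (s4): push. Stack: [s1 s2^-1 s4^-1 s4^-1 s3 s2 s4]
Gen 10 (s2^-1): push. Stack: [s1 s2^-1 s4^-1 s4^-1 s3 s2 s4 s2^-1]
Reduced word: s1 s2^-1 s4^-1 s4^-1 s3 s2 s4 s2^-1

Answer: no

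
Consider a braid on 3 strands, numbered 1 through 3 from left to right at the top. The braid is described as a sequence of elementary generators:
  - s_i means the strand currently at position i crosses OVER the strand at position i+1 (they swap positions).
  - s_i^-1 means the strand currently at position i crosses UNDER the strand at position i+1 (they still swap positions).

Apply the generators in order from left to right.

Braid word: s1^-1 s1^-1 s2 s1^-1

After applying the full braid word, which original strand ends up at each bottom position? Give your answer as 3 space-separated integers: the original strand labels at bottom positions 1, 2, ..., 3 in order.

Gen 1 (s1^-1): strand 1 crosses under strand 2. Perm now: [2 1 3]
Gen 2 (s1^-1): strand 2 crosses under strand 1. Perm now: [1 2 3]
Gen 3 (s2): strand 2 crosses over strand 3. Perm now: [1 3 2]
Gen 4 (s1^-1): strand 1 crosses under strand 3. Perm now: [3 1 2]

Answer: 3 1 2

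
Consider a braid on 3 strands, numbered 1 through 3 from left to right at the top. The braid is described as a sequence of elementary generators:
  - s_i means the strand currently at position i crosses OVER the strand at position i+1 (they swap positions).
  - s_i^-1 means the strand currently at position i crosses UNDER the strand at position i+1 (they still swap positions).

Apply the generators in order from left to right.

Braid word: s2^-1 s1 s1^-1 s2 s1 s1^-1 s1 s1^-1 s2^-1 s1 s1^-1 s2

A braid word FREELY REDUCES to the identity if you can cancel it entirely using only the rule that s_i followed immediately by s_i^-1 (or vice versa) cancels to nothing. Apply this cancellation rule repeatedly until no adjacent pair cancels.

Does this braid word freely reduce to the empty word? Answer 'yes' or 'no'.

Answer: yes

Derivation:
Gen 1 (s2^-1): push. Stack: [s2^-1]
Gen 2 (s1): push. Stack: [s2^-1 s1]
Gen 3 (s1^-1): cancels prior s1. Stack: [s2^-1]
Gen 4 (s2): cancels prior s2^-1. Stack: []
Gen 5 (s1): push. Stack: [s1]
Gen 6 (s1^-1): cancels prior s1. Stack: []
Gen 7 (s1): push. Stack: [s1]
Gen 8 (s1^-1): cancels prior s1. Stack: []
Gen 9 (s2^-1): push. Stack: [s2^-1]
Gen 10 (s1): push. Stack: [s2^-1 s1]
Gen 11 (s1^-1): cancels prior s1. Stack: [s2^-1]
Gen 12 (s2): cancels prior s2^-1. Stack: []
Reduced word: (empty)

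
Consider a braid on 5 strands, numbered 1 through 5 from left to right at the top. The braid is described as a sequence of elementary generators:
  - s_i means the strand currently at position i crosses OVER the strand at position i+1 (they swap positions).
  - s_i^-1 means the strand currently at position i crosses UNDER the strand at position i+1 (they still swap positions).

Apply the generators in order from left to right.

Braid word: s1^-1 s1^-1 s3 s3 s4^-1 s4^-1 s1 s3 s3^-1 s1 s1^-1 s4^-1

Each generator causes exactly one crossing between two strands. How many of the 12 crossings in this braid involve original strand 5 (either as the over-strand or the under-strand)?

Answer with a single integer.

Gen 1: crossing 1x2. Involves strand 5? no. Count so far: 0
Gen 2: crossing 2x1. Involves strand 5? no. Count so far: 0
Gen 3: crossing 3x4. Involves strand 5? no. Count so far: 0
Gen 4: crossing 4x3. Involves strand 5? no. Count so far: 0
Gen 5: crossing 4x5. Involves strand 5? yes. Count so far: 1
Gen 6: crossing 5x4. Involves strand 5? yes. Count so far: 2
Gen 7: crossing 1x2. Involves strand 5? no. Count so far: 2
Gen 8: crossing 3x4. Involves strand 5? no. Count so far: 2
Gen 9: crossing 4x3. Involves strand 5? no. Count so far: 2
Gen 10: crossing 2x1. Involves strand 5? no. Count so far: 2
Gen 11: crossing 1x2. Involves strand 5? no. Count so far: 2
Gen 12: crossing 4x5. Involves strand 5? yes. Count so far: 3

Answer: 3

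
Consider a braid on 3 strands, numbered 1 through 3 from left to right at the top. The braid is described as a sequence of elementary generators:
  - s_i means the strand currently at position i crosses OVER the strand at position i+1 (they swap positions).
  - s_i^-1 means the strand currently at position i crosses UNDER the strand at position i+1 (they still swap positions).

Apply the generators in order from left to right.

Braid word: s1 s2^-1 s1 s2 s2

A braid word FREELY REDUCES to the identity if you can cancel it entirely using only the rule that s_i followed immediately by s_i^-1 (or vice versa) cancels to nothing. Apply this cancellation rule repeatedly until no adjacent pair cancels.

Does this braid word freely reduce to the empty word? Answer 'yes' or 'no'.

Answer: no

Derivation:
Gen 1 (s1): push. Stack: [s1]
Gen 2 (s2^-1): push. Stack: [s1 s2^-1]
Gen 3 (s1): push. Stack: [s1 s2^-1 s1]
Gen 4 (s2): push. Stack: [s1 s2^-1 s1 s2]
Gen 5 (s2): push. Stack: [s1 s2^-1 s1 s2 s2]
Reduced word: s1 s2^-1 s1 s2 s2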